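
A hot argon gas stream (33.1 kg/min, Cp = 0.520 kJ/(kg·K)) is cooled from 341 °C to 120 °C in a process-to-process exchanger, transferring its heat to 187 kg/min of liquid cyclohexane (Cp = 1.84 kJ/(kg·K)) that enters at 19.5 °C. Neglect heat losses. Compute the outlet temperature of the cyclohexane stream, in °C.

T_c,out = 30.6 °C

Heat released by hot stream: Q = 33.1 × 0.520 × (341 − 120) = 3803.9 kJ/min
Energy balance on cold side (adiabatic exchanger): Q = ṁ_c·Cp_c·(T_c,out − T_c,in)
T_c,out = 19.5 + 3803.9/(187 × 1.84) = 30.555 °C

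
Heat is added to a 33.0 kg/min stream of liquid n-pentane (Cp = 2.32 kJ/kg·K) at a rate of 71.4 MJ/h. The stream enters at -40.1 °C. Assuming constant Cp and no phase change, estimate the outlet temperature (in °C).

Q = 71.4 MJ/h = 1190 kJ/min
ΔT = Q/(ṁ·Cp) = 1190/(33.0×2.32) = 15.543 K
T_out = -40.1 + 15.543 = -24.557 °C

T_out = -24.6 °C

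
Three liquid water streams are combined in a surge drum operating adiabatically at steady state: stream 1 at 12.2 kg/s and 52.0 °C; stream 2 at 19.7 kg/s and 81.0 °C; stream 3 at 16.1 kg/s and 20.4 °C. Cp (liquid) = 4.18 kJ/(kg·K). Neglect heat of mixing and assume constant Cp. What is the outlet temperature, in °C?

T_out = 53.3 °C

No heat crosses the boundary, so H_out = H_in.
Σ ṁᵢCp,ᵢTᵢ = 12.2×4.18×52.0 + 19.7×4.18×81.0 + 16.1×4.18×20.4 = 10695
Σ ṁᵢCp,ᵢ = 12.2×4.18 + 19.7×4.18 + 16.1×4.18 = 200.64
T_out = 10695 / 200.64 = 53.303 °C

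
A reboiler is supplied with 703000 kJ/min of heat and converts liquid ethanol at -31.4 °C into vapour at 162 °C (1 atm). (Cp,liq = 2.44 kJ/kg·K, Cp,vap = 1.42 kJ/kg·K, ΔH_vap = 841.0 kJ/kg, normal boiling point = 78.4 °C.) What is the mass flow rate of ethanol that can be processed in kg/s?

Δh = 2.44×(78.4−-31.4) + 841.0 + 1.42×(162−78.4) = 1227.6 kJ/kg
Q = 703000 kJ/min = 11717 kJ/s = 11717 kJ/s
ṁ = Q/Δh = 11717 / 1227.6 = 9.5442 kg/s

ṁ = 9.54 kg/s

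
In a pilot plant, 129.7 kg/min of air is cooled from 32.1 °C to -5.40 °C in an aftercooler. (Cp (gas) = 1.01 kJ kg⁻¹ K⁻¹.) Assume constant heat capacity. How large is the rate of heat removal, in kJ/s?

Q = ṁ·Cp·ΔT = 129.7 × 1.01 × (-5.40 − 32.1) = -4912.4 kJ/min
Converting: 4912.4 / 60 s = 81.873 kW

Q_c = 81.9 kJ/s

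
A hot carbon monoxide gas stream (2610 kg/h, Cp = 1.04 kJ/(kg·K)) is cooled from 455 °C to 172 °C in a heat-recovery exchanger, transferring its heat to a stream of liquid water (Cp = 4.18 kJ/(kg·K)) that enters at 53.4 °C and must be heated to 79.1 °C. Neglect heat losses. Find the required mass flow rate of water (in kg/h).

Heat released by hot stream: Q = 2610 × 1.04 × (455 − 172) = 768180 kJ/h
Energy balance on cold side (adiabatic exchanger): Q = ṁ_c·Cp_c·(T_c,out − T_c,in)
ṁ_c = 768180 / [4.18 × (79.1 − 53.4)] = 7150.7 kg/h

ṁ_c = 7150 kg/h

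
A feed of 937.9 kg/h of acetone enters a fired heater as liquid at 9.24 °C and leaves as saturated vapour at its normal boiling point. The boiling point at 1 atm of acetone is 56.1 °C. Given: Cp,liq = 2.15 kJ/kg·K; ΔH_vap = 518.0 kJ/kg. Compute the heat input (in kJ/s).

Q = 161 kJ/s

liquid 9.24→56.1 °C: 100.75 kJ/kg
vaporisation at 56.1 °C: 518 kJ/kg
Δh = 100.75 + 518 = 618.75 kJ/kg
Q = ṁ·Δh = 937.9 kg/h × 618.75 kJ/kg = 580320 kJ/h
|Q| = 161.2 kW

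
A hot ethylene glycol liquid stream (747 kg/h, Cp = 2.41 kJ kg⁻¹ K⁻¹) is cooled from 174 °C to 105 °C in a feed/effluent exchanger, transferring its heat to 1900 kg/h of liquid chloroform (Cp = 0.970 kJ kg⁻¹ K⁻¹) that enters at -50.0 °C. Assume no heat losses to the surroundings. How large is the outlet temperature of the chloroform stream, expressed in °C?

Heat released by hot stream: Q = 747 × 2.41 × (174 − 105) = 124220 kJ/h
Energy balance on cold side (adiabatic exchanger): Q = ṁ_c·Cp_c·(T_c,out − T_c,in)
T_c,out = -50.0 + 124220/(1900 × 0.970) = 17.4 °C

T_c,out = 17.4 °C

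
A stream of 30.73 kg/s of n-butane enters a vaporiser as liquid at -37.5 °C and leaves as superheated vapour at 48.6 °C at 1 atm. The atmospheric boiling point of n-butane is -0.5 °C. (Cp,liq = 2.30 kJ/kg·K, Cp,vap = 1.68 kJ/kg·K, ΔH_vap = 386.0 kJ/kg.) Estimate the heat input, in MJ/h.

liquid -37.5→-0.5 °C: 85.1 kJ/kg
vaporisation at -0.5 °C: 386 kJ/kg
vapour -0.5→48.6 °C: 82.488 kJ/kg
Δh = 85.1 + 386 + 82.488 = 553.59 kJ/kg
Q = ṁ·Δh = 30.73 kg/s × 553.59 kJ/kg = 17012 kJ/s
|Q| = 17012 kW = 61242 MJ/h

Q = 61200 MJ/h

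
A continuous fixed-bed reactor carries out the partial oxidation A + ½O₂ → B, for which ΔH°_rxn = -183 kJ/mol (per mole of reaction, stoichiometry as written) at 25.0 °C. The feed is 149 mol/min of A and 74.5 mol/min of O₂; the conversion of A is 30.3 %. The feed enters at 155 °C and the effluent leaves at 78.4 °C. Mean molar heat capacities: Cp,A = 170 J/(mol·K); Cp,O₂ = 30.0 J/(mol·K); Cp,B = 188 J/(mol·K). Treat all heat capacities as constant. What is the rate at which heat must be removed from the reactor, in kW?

Q_out = 173 kW

Extent of reaction ξ = 0.303 × 149 = 45.147 mol/min
Reaction term: ξ·ΔH°_rxn = 45.147 × -183 = -8261.9 kJ/min
Sensible, feed 155→25 °C: -3583.4 kJ/min
Outlet flows (mol/min): A 103.85, O₂ 51.927, B 45.147
Sensible, products 25→78.4 °C: 1479.2 kJ/min
Q = ΔH = -10366 kJ/min = -172.77 kW
Heat removed = 172.77 kW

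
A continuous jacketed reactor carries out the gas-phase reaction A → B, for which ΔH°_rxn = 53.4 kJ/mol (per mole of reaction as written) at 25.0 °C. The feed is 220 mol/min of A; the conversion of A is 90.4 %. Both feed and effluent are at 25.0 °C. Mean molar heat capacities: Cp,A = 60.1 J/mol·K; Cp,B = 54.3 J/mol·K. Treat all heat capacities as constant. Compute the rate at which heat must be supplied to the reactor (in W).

Extent of reaction ξ = 0.904 × 220 = 198.88 mol/min
Reaction term: ξ·ΔH°_rxn = 198.88 × 53.4 = 10620 kJ/min
Q = ΔH = 10620 kJ/min = 177 kW
Heat supplied = 177000 W

Q_in = 177000 W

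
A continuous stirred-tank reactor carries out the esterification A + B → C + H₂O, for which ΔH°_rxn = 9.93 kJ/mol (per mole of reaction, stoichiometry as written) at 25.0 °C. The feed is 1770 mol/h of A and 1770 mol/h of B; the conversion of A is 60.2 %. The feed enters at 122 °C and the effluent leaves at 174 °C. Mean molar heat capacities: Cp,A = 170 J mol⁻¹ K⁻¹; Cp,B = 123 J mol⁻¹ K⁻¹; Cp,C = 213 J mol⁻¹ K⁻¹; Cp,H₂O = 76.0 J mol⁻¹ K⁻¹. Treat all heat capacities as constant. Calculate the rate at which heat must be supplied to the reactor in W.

Extent of reaction ξ = 0.602 × 1770 = 1065.5 mol/h
Reaction term: ξ·ΔH°_rxn = 1065.5 × 9.93 = 10581 kJ/h
Sensible, feed 122→25 °C: -50305 kJ/h
Outlet flows (mol/h): A 704.46, B 704.46, C 1065.5, H₂O 1065.5
Sensible, products 25→174 °C: 76638 kJ/h
Q = ΔH = 36913 kJ/h = 10.254 kW
Heat supplied = 10254 W

Q_in = 10300 W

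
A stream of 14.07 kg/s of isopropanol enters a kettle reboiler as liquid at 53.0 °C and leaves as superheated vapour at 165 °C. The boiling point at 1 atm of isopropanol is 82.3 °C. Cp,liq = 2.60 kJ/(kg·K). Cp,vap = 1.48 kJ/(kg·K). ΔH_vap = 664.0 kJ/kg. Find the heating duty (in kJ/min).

liquid 53.0→82.3 °C: 76.18 kJ/kg
vaporisation at 82.3 °C: 664 kJ/kg
vapour 82.3→165 °C: 122.4 kJ/kg
Δh = 76.18 + 664 + 122.4 = 862.58 kJ/kg
Q = ṁ·Δh = 14.07 kg/s × 862.58 kJ/kg = 12136 kJ/s
|Q| = 12136 kW = 728190 kJ/min

Q = 728000 kJ/min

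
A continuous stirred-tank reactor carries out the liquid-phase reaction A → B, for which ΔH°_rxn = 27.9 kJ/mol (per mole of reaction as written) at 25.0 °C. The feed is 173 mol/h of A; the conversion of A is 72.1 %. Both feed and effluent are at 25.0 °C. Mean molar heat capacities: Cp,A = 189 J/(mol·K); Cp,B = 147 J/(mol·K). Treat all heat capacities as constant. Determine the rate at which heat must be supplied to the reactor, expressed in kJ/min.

Extent of reaction ξ = 0.721 × 173 = 124.73 mol/h
Reaction term: ξ·ΔH°_rxn = 124.73 × 27.9 = 3480.1 kJ/h
Q = ΔH = 3480.1 kJ/h = 0.96668 kW
Heat supplied = 58.001 kJ/min

Q_in = 58.0 kJ/min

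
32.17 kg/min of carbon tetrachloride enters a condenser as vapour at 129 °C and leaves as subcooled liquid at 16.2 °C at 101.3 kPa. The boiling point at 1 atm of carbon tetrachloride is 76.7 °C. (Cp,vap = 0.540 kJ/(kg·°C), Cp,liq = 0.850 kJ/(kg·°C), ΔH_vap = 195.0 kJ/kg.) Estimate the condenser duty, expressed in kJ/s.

Q_c = 147 kJ/s

vapour 129→76.7 °C: -28.242 kJ/kg
condensation at 76.7 °C: -195 kJ/kg
liquid 76.7→16.2 °C: -51.425 kJ/kg
Δh = -28.242 + -195 + -51.425 = -274.67 kJ/kg
Q = ṁ·Δh = 32.17 kg/min × -274.67 kJ/kg = -8836 kJ/min
|Q| = 147.27 kW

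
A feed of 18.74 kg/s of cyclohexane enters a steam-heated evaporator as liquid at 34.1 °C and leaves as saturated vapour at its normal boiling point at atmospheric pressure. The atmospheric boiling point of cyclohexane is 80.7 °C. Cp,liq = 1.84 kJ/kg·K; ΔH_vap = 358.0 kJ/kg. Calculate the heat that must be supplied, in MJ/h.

liquid 34.1→80.7 °C: 85.744 kJ/kg
vaporisation at 80.7 °C: 358 kJ/kg
Δh = 85.744 + 358 = 443.74 kJ/kg
Q = ṁ·Δh = 18.74 kg/s × 443.74 kJ/kg = 8315.8 kJ/s
|Q| = 8315.8 kW = 29937 MJ/h

Q = 29900 MJ/h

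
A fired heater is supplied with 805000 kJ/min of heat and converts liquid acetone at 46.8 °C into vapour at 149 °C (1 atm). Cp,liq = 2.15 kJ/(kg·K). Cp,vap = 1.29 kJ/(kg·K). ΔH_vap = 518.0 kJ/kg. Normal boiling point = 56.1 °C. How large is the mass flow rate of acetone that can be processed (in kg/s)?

Δh = 2.15×(56.1−46.8) + 518.0 + 1.29×(149−56.1) = 657.84 kJ/kg
Q = 805000 kJ/min = 13417 kJ/s = 13417 kJ/s
ṁ = Q/Δh = 13417 / 657.84 = 20.395 kg/s

ṁ = 20.4 kg/s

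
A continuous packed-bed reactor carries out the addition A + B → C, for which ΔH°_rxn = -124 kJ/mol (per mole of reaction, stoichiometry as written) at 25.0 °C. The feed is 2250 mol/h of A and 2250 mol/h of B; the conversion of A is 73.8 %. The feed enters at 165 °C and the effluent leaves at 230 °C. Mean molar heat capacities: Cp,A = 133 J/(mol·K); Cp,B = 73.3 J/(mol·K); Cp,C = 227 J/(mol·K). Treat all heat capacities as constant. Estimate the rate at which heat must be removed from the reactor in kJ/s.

Extent of reaction ξ = 0.738 × 2250 = 1660.5 mol/h
Reaction term: ξ·ΔH°_rxn = 1660.5 × -124 = -205900 kJ/h
Sensible, feed 165→25 °C: -64984 kJ/h
Outlet flows (mol/h): A 589.5, B 589.5, C 1660.5
Sensible, products 25→230 °C: 102200 kJ/h
Q = ΔH = -168680 kJ/h = -46.857 kW
Heat removed = 46.857 kJ/s

Q_out = 46.9 kJ/s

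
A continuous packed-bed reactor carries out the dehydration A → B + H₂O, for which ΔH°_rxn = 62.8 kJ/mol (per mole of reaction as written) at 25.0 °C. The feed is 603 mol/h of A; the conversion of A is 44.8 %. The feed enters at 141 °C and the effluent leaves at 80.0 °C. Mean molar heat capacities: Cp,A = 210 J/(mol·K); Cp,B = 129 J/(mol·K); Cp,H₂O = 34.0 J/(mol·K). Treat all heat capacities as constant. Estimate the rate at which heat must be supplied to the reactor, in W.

Q_in = 2370 W

Extent of reaction ξ = 0.448 × 603 = 270.14 mol/h
Reaction term: ξ·ΔH°_rxn = 270.14 × 62.8 = 16965 kJ/h
Sensible, feed 141→25 °C: -14689 kJ/h
Outlet flows (mol/h): A 332.86, B 270.14, H₂O 270.14
Sensible, products 25→80.0 °C: 6266.3 kJ/h
Q = ΔH = 8542.3 kJ/h = 2.3729 kW
Heat supplied = 2372.9 W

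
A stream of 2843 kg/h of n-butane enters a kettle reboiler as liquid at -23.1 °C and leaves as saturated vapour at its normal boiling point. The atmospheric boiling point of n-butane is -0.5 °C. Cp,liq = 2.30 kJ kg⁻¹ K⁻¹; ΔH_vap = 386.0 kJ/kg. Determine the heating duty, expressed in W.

liquid -23.1→-0.5 °C: 51.98 kJ/kg
vaporisation at -0.5 °C: 386 kJ/kg
Δh = 51.98 + 386 = 437.98 kJ/kg
Q = ṁ·Δh = 2843 kg/h × 437.98 kJ/kg = 1.2452e+06 kJ/h
|Q| = 345.88 kW = 345880 W

Q = 346000 W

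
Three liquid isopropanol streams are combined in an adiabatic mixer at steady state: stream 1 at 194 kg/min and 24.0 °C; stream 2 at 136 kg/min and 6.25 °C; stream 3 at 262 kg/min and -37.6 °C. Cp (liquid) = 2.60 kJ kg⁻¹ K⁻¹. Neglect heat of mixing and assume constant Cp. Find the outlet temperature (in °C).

T_out = -7.34 °C

Energy balance with Q = 0: Σ ṁᵢCp,ᵢ(T_out − Tᵢ) = 0
Σ ṁᵢCp,ᵢTᵢ = 194×2.60×24.0 + 136×2.60×6.25 + 262×2.60×-37.6 = -11298
Σ ṁᵢCp,ᵢ = 194×2.60 + 136×2.60 + 262×2.60 = 1539.2
T_out = -11298 / 1539.2 = -7.3399 °C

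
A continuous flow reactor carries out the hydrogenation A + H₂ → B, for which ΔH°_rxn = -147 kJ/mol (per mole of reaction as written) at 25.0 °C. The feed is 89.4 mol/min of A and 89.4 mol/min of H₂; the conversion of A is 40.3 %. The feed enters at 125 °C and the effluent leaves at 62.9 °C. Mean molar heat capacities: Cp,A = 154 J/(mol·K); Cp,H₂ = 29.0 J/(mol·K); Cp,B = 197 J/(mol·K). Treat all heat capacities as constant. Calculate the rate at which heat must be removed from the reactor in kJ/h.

Q_out = 378000 kJ/h

Extent of reaction ξ = 0.403 × 89.4 = 36.028 mol/min
Reaction term: ξ·ΔH°_rxn = 36.028 × -147 = -5296.1 kJ/min
Sensible, feed 125→25 °C: -1636 kJ/min
Outlet flows (mol/min): A 53.372, H₂ 53.372, B 36.028
Sensible, products 25→62.9 °C: 639.17 kJ/min
Q = ΔH = -6293 kJ/min = -104.88 kW
Heat removed = 377580 kJ/h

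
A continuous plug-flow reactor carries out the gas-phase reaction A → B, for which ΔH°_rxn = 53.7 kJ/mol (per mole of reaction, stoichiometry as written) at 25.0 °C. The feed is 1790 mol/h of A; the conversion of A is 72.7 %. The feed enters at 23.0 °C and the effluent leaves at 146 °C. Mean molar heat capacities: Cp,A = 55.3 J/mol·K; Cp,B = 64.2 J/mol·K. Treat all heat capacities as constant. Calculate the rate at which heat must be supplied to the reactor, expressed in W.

Q_in = 23200 W

Extent of reaction ξ = 0.727 × 1790 = 1301.3 mol/h
Reaction term: ξ·ΔH°_rxn = 1301.3 × 53.7 = 69881 kJ/h
Sensible, feed 23.0→25 °C: 197.97 kJ/h
Outlet flows (mol/h): A 488.67, B 1301.3
Sensible, products 25→146 °C: 13379 kJ/h
Q = ΔH = 83458 kJ/h = 23.183 kW
Heat supplied = 23183 W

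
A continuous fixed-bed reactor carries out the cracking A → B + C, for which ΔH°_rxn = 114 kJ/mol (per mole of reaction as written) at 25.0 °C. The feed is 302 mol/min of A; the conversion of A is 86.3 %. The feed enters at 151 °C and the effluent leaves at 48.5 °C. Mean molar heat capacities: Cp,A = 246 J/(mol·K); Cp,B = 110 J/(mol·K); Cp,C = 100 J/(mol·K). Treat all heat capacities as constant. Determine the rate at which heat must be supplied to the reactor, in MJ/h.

Extent of reaction ξ = 0.863 × 302 = 260.63 mol/min
Reaction term: ξ·ΔH°_rxn = 260.63 × 114 = 29711 kJ/min
Sensible, feed 151→25 °C: -9360.8 kJ/min
Outlet flows (mol/min): A 41.374, B 260.63, C 260.63
Sensible, products 25→48.5 °C: 1525.4 kJ/min
Q = ΔH = 21876 kJ/min = 364.6 kW
Heat supplied = 1312.6 MJ/h

Q_in = 1310 MJ/h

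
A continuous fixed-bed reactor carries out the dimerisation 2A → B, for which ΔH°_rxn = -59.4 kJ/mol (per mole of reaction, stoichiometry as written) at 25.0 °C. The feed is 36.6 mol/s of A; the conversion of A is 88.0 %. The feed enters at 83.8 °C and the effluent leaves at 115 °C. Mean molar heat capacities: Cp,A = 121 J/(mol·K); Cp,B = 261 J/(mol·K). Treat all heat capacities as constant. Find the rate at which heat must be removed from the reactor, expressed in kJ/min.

Extent of reaction ξ = 0.880 × 36.6 / 2 = 16.104 mol/s
Reaction term: ξ·ΔH°_rxn = 16.104 × -59.4 = -956.58 kJ/s
Sensible, feed 83.8→25 °C: -260.4 kJ/s
Outlet flows (mol/s): A 4.392, B 16.104
Sensible, products 25→115 °C: 426.11 kJ/s
Q = ΔH = -790.87 kJ/s = -790.87 kW
Heat removed = 47452 kJ/min

Q_out = 47500 kJ/min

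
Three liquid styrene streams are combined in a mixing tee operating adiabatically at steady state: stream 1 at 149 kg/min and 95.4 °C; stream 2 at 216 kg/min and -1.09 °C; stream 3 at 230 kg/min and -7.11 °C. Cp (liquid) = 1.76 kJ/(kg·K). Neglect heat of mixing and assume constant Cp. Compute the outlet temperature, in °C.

T_out = 20.7 °C

Energy balance with Q = 0: Σ ṁᵢCp,ᵢ(T_out − Tᵢ) = 0
Σ ṁᵢCp,ᵢTᵢ = 149×1.76×95.4 + 216×1.76×-1.09 + 230×1.76×-7.11 = 21725
Σ ṁᵢCp,ᵢ = 149×1.76 + 216×1.76 + 230×1.76 = 1047.2
T_out = 21725 / 1047.2 = 20.746 °C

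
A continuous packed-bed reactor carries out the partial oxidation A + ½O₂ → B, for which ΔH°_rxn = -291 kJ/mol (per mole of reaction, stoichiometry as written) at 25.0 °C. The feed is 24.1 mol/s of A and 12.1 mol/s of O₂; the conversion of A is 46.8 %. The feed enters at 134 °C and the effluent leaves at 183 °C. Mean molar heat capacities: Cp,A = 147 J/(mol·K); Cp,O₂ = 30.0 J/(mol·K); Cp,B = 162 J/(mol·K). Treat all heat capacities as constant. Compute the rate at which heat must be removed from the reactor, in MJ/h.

Q_out = 11100 MJ/h

Extent of reaction ξ = 0.468 × 24.1 = 11.279 mol/s
Reaction term: ξ·ΔH°_rxn = 11.279 × -291 = -3282.1 kJ/s
Sensible, feed 134→25 °C: -425.72 kJ/s
Outlet flows (mol/s): A 12.821, O₂ 6.4606, B 11.279
Sensible, products 25→183 °C: 617.1 kJ/s
Q = ΔH = -3090.8 kJ/s = -3090.8 kW
Heat removed = 11127 MJ/h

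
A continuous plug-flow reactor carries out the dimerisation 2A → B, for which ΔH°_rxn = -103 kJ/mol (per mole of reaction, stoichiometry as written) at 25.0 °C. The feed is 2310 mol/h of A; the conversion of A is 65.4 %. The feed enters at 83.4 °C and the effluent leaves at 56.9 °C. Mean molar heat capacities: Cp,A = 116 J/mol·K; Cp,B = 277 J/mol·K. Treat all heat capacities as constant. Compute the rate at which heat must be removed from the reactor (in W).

Extent of reaction ξ = 0.654 × 2310 / 2 = 755.37 mol/h
Reaction term: ξ·ΔH°_rxn = 755.37 × -103 = -77803 kJ/h
Sensible, feed 83.4→25 °C: -15649 kJ/h
Outlet flows (mol/h): A 799.26, B 755.37
Sensible, products 25→56.9 °C: 9632.3 kJ/h
Q = ΔH = -83820 kJ/h = -23.283 kW
Heat removed = 23283 W

Q_out = 23300 W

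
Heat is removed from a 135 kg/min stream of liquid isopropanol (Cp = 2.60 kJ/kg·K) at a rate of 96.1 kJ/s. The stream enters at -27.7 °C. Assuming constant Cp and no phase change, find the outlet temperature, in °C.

T_out = -44.1 °C

Q = 96.1 kJ/s = 5766 kJ/min
ΔT = Q/(ṁ·Cp) = 5766/(135×2.60) = 16.427 K
T_out = -27.7 − 16.427 = -44.127 °C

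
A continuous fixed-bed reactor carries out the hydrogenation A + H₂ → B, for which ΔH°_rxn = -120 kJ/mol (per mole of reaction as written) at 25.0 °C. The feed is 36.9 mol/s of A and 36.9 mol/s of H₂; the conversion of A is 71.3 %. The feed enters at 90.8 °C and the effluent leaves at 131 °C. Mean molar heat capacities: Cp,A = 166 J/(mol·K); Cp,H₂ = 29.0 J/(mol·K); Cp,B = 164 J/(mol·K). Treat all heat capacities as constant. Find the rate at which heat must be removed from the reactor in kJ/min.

Extent of reaction ξ = 0.713 × 36.9 = 26.31 mol/s
Reaction term: ξ·ΔH°_rxn = 26.31 × -120 = -3157.2 kJ/s
Sensible, feed 90.8→25 °C: -473.46 kJ/s
Outlet flows (mol/s): A 10.59, H₂ 10.59, B 26.31
Sensible, products 25→131 °C: 676.27 kJ/s
Q = ΔH = -2954.4 kJ/s = -2954.4 kW
Heat removed = 177260 kJ/min

Q_out = 177000 kJ/min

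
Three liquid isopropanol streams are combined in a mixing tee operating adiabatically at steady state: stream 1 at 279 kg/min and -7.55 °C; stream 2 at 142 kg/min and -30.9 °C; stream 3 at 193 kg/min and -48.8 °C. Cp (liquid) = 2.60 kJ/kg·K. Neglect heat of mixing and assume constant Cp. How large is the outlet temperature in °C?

T_out = -25.9 °C

Adiabatic, steady state ⇒ Σ ṁᵢCp,ᵢ(T_out − Tᵢ) = 0
Σ ṁᵢCp,ᵢTᵢ = 279×2.60×-7.55 + 142×2.60×-30.9 + 193×2.60×-48.8 = -41373
Σ ṁᵢCp,ᵢ = 279×2.60 + 142×2.60 + 193×2.60 = 1596.4
T_out = -41373 / 1596.4 = -25.916 °C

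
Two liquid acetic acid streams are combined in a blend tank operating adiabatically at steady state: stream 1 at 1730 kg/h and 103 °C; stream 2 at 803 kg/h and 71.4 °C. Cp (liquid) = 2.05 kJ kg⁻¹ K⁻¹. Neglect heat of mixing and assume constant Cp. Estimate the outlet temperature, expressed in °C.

T_out = 93.0 °C

Adiabatic, steady state ⇒ Σ ṁᵢCp,ᵢ(T_out − Tᵢ) = 0
T_out = Σ ṁᵢCp,ᵢTᵢ / Σ ṁᵢCp,ᵢ
      = 482820 / 5192.6 = 92.982 °C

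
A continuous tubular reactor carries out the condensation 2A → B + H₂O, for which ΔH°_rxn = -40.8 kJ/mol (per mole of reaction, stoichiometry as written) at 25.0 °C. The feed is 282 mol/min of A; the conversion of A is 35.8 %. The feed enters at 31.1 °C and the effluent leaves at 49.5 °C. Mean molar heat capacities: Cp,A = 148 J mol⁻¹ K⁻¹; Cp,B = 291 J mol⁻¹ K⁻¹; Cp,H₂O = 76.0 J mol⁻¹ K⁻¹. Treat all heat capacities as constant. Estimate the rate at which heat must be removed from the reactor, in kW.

Q_out = 20.1 kW

Extent of reaction ξ = 0.358 × 282 / 2 = 50.478 mol/min
Reaction term: ξ·ΔH°_rxn = 50.478 × -40.8 = -2059.5 kJ/min
Sensible, feed 31.1→25 °C: -254.59 kJ/min
Outlet flows (mol/min): A 181.04, B 50.478, H₂O 50.478
Sensible, products 25→49.5 °C: 1110.3 kJ/min
Q = ΔH = -1203.8 kJ/min = -20.063 kW
Heat removed = 20.063 kW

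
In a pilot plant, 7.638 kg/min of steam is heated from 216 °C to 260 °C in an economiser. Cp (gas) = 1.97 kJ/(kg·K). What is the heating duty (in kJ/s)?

Q = ṁ·Cp·ΔT = 7.638 × 1.97 × (260 − 216) = 662.06 kJ/min
Converting: 662.06 / 60 s = 11.034 kW

Q = 11.0 kJ/s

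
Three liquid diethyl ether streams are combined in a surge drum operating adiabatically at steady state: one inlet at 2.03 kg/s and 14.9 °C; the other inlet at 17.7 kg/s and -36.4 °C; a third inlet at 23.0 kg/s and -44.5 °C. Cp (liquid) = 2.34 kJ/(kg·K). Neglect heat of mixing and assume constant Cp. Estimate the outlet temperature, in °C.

T_out = -38.3 °C

No heat crosses the boundary, so H_out = H_in.
T_out = Σ ṁᵢCp,ᵢTᵢ / Σ ṁᵢCp,ᵢ
      = -3831.8 / 99.988 = -38.323 °C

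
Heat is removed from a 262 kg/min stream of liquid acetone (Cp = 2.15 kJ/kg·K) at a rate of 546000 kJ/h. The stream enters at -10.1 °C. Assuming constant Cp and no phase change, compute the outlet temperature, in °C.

T_out = -26.3 °C

Q = 546000 kJ/h = 9100 kJ/min
ΔT = Q/(ṁ·Cp) = 9100/(262×2.15) = 16.155 K
T_out = -10.1 − 16.155 = -26.255 °C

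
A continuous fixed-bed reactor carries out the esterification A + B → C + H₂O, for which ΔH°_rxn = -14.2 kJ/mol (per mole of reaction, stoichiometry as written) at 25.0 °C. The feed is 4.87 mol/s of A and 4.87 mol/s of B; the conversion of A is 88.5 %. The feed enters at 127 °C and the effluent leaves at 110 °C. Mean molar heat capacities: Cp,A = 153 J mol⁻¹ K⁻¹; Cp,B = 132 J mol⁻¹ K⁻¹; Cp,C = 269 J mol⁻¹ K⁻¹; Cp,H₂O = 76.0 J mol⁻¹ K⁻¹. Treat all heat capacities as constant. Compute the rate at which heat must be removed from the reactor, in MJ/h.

Extent of reaction ξ = 0.885 × 4.87 = 4.3099 mol/s
Reaction term: ξ·ΔH°_rxn = 4.3099 × -14.2 = -61.201 kJ/s
Sensible, feed 127→25 °C: -141.57 kJ/s
Outlet flows (mol/s): A 0.56005, B 0.56005, C 4.3099, H₂O 4.3099
Sensible, products 25→110 °C: 139.96 kJ/s
Q = ΔH = -62.816 kJ/s = -62.816 kW
Heat removed = 226.14 MJ/h

Q_out = 226 MJ/h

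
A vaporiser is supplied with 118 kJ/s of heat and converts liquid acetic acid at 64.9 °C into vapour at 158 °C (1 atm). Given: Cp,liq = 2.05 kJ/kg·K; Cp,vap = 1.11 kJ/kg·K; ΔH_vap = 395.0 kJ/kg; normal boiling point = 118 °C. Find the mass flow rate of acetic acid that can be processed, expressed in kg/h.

Δh = 2.05×(118−64.9) + 395.0 + 1.11×(158−118) = 548.25 kJ/kg
Q = 118 kJ/s = 118 kJ/s = 424800 kJ/h
ṁ = Q/Δh = 424800 / 548.25 = 774.82 kg/h

ṁ = 775 kg/h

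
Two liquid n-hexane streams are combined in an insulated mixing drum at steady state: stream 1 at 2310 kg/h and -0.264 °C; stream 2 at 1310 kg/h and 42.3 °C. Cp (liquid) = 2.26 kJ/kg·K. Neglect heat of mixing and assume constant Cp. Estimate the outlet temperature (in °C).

No heat crosses the boundary, so H_out = H_in.
Σ ṁᵢCp,ᵢTᵢ = 2310×2.26×-0.264 + 1310×2.26×42.3 = 123860
Σ ṁᵢCp,ᵢ = 2310×2.26 + 1310×2.26 = 8181.2
T_out = 123860 / 8181.2 = 15.139 °C

T_out = 15.1 °C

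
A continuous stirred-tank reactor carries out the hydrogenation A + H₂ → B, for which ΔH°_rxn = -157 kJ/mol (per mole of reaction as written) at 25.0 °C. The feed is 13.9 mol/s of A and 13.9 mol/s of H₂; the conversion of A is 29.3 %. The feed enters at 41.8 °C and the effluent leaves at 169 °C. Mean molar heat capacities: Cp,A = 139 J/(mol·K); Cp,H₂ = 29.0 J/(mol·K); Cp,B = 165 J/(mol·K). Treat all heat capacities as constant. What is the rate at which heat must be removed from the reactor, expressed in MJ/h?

Q_out = 1240 MJ/h

Extent of reaction ξ = 0.293 × 13.9 = 4.0727 mol/s
Reaction term: ξ·ΔH°_rxn = 4.0727 × -157 = -639.41 kJ/s
Sensible, feed 41.8→25 °C: -39.231 kJ/s
Outlet flows (mol/s): A 9.8273, H₂ 9.8273, B 4.0727
Sensible, products 25→169 °C: 334.51 kJ/s
Q = ΔH = -344.14 kJ/s = -344.14 kW
Heat removed = 1238.9 MJ/h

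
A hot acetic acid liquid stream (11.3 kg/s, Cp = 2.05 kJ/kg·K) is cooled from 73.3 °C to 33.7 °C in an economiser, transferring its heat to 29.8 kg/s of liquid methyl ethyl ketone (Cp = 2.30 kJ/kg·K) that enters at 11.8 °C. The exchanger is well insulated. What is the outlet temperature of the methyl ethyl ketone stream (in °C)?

T_c,out = 25.2 °C

Heat released by hot stream: Q = 11.3 × 2.05 × (73.3 − 33.7) = 917.33 kJ/s
Energy balance on cold side (adiabatic exchanger): Q = ṁ_c·Cp_c·(T_c,out − T_c,in)
T_c,out = 11.8 + 917.33/(29.8 × 2.30) = 25.184 °C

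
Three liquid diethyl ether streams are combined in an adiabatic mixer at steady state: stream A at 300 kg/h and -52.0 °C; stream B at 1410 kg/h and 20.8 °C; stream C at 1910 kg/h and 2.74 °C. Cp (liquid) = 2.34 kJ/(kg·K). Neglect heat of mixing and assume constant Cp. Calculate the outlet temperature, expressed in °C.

Energy balance with Q = 0: Σ ṁᵢCp,ᵢ(T_out − Tᵢ) = 0
Σ ṁᵢCp,ᵢTᵢ = 300×2.34×-52.0 + 1410×2.34×20.8 + 1910×2.34×2.74 = 44370
Σ ṁᵢCp,ᵢ = 300×2.34 + 1410×2.34 + 1910×2.34 = 8470.8
T_out = 44370 / 8470.8 = 5.238 °C

T_out = 5.24 °C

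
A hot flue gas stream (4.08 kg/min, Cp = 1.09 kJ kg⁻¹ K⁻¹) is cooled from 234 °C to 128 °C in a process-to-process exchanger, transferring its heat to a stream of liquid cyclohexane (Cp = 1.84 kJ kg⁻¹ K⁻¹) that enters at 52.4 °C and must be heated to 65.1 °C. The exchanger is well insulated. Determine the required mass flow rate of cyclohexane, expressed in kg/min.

Heat released by hot stream: Q = 4.08 × 1.09 × (234 − 128) = 471.4 kJ/min
Energy balance on cold side (adiabatic exchanger): Q = ṁ_c·Cp_c·(T_c,out − T_c,in)
ṁ_c = 471.4 / [1.84 × (65.1 − 52.4)] = 20.173 kg/min

ṁ_c = 20.2 kg/min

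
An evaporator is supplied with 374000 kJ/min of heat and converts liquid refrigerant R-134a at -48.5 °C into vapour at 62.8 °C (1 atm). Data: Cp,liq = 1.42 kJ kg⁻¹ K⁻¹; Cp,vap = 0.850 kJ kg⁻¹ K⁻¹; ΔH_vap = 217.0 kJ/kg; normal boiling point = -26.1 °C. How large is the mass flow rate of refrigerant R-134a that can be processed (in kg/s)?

Δh = 1.42×(-26.1−-48.5) + 217.0 + 0.850×(62.8−-26.1) = 324.37 kJ/kg
Q = 374000 kJ/min = 6233.3 kJ/s = 6233.3 kJ/s
ṁ = Q/Δh = 6233.3 / 324.37 = 19.217 kg/s

ṁ = 19.2 kg/s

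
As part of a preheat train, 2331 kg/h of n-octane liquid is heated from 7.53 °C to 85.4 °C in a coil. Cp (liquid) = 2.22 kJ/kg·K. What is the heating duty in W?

Q = 112000 W

Q = ṁ·Cp·ΔT = 2331 × 2.22 × (85.4 − 7.53) = 402960 kJ/h
Converting: 402960 / 3600 s = 111.93 kW
Heating duty = 111930 W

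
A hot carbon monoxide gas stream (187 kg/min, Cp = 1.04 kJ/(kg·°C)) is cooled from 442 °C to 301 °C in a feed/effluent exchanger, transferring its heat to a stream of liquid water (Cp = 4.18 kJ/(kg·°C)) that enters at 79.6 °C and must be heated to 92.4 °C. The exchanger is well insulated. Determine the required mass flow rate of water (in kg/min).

Heat released by hot stream: Q = 187 × 1.04 × (442 − 301) = 27422 kJ/min
Energy balance on cold side (adiabatic exchanger): Q = ṁ_c·Cp_c·(T_c,out − T_c,in)
ṁ_c = 27422 / [4.18 × (92.4 − 79.6)] = 512.52 kg/min

ṁ_c = 513 kg/min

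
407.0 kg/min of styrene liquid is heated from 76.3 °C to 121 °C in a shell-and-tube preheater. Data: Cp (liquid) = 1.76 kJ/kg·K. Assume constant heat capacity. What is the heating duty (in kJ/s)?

Q = 534 kJ/s

Q = ṁ·Cp·ΔT = 407.0 × 1.76 × (121 − 76.3) = 32020 kJ/min
Converting: 32020 / 60 s = 533.66 kW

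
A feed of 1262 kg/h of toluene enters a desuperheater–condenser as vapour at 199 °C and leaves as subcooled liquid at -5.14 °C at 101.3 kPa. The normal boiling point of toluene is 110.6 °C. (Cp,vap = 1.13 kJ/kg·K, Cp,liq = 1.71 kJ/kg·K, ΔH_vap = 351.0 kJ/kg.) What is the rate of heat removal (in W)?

vapour 199→110.6 °C: -99.892 kJ/kg
condensation at 110.6 °C: -351 kJ/kg
liquid 110.6→-5.14 °C: -197.92 kJ/kg
Δh = -99.892 + -351 + -197.92 = -648.81 kJ/kg
Q = ṁ·Δh = 1262 kg/h × -648.81 kJ/kg = -818790 kJ/h
|Q| = 227.44 kW = 227440 W

Q_c = 227000 W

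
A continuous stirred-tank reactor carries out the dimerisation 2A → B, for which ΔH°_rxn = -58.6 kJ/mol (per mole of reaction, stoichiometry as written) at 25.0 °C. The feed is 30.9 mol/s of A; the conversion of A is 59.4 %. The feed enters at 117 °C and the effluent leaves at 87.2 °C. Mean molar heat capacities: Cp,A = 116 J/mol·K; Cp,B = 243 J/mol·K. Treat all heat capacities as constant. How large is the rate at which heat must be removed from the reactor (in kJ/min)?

Extent of reaction ξ = 0.594 × 30.9 / 2 = 9.1773 mol/s
Reaction term: ξ·ΔH°_rxn = 9.1773 × -58.6 = -537.79 kJ/s
Sensible, feed 117→25 °C: -329.76 kJ/s
Outlet flows (mol/s): A 12.545, B 9.1773
Sensible, products 25→87.2 °C: 229.23 kJ/s
Q = ΔH = -638.33 kJ/s = -638.33 kW
Heat removed = 38300 kJ/min

Q_out = 38300 kJ/min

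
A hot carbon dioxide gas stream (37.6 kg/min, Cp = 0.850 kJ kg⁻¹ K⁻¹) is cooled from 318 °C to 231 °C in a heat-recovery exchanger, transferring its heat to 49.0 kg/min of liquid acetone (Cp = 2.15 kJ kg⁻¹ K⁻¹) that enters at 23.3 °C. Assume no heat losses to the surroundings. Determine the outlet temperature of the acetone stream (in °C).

T_c,out = 49.7 °C

Heat released by hot stream: Q = 37.6 × 0.850 × (318 − 231) = 2780.5 kJ/min
Energy balance on cold side (adiabatic exchanger): Q = ṁ_c·Cp_c·(T_c,out − T_c,in)
T_c,out = 23.3 + 2780.5/(49.0 × 2.15) = 49.693 °C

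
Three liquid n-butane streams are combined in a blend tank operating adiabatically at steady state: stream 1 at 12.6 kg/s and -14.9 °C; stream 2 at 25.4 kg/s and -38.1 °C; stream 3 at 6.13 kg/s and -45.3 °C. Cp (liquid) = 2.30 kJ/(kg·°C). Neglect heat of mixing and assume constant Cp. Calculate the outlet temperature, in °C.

T_out = -32.5 °C

No heat crosses the boundary, so H_out = H_in.
T_out = Σ ṁᵢCp,ᵢTᵢ / Σ ṁᵢCp,ᵢ
      = -3296.3 / 101.5 = -32.476 °C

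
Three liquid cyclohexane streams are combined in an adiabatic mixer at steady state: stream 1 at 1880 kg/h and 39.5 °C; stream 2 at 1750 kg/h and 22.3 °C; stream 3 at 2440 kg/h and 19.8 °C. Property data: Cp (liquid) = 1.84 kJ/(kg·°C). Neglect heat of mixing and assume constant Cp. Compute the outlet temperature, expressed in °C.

No heat crosses the boundary, so H_out = H_in.
Σ ṁᵢCp,ᵢTᵢ = 1880×1.84×39.5 + 1750×1.84×22.3 + 2440×1.84×19.8 = 297340
Σ ṁᵢCp,ᵢ = 1880×1.84 + 1750×1.84 + 2440×1.84 = 11169
T_out = 297340 / 11169 = 26.622 °C

T_out = 26.6 °C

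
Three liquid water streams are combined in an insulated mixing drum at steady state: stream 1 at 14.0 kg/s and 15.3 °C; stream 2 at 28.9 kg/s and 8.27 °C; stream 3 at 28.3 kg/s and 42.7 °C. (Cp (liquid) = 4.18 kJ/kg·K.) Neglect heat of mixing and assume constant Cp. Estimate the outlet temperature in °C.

T_out = 23.3 °C

Energy balance with Q = 0: Σ ṁᵢCp,ᵢ(T_out − Tᵢ) = 0
Σ ṁᵢCp,ᵢTᵢ = 14.0×4.18×15.3 + 28.9×4.18×8.27 + 28.3×4.18×42.7 = 6945.5
Σ ṁᵢCp,ᵢ = 14.0×4.18 + 28.9×4.18 + 28.3×4.18 = 297.62
T_out = 6945.5 / 297.62 = 23.337 °C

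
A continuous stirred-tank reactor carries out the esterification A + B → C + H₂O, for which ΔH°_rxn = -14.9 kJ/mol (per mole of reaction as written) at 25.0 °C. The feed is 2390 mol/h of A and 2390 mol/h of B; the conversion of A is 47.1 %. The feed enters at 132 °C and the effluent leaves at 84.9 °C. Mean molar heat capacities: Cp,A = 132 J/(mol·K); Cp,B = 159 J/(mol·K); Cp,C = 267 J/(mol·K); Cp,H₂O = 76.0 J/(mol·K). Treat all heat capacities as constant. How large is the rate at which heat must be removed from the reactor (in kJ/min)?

Q_out = 767 kJ/min

Extent of reaction ξ = 0.471 × 2390 = 1125.7 mol/h
Reaction term: ξ·ΔH°_rxn = 1125.7 × -14.9 = -16773 kJ/h
Sensible, feed 132→25 °C: -74417 kJ/h
Outlet flows (mol/h): A 1264.3, B 1264.3, C 1125.7, H₂O 1125.7
Sensible, products 25→84.9 °C: 45166 kJ/h
Q = ΔH = -46024 kJ/h = -12.784 kW
Heat removed = 767.07 kJ/min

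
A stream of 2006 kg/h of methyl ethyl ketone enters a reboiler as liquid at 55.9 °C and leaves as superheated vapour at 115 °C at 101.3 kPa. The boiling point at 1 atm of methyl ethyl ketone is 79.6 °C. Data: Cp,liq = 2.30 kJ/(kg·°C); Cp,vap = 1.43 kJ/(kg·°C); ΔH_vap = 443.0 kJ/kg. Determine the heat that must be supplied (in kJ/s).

Q = 305 kJ/s

liquid 55.9→79.6 °C: 54.51 kJ/kg
vaporisation at 79.6 °C: 443 kJ/kg
vapour 79.6→115 °C: 50.622 kJ/kg
Δh = 54.51 + 443 + 50.622 = 548.13 kJ/kg
Q = ṁ·Δh = 2006 kg/h × 548.13 kJ/kg = 1.0996e+06 kJ/h
|Q| = 305.43 kW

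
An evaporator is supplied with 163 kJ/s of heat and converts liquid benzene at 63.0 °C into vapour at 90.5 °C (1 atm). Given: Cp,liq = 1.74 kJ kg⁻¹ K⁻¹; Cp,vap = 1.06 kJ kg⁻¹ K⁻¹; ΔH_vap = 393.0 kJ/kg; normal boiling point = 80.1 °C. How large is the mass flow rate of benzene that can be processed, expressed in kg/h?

Δh = 1.74×(80.1−63.0) + 393.0 + 1.06×(90.5−80.1) = 433.78 kJ/kg
Q = 163 kJ/s = 163 kJ/s = 586800 kJ/h
ṁ = Q/Δh = 586800 / 433.78 = 1352.8 kg/h

ṁ = 1350 kg/h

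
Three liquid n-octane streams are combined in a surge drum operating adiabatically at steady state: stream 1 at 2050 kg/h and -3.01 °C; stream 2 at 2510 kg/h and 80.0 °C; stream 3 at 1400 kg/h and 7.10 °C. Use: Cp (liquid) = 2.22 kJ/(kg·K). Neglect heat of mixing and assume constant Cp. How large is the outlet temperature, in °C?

T_out = 34.3 °C

Adiabatic, steady state ⇒ Σ ṁᵢCp,ᵢ(T_out − Tᵢ) = 0
Σ ṁᵢCp,ᵢTᵢ = 2050×2.22×-3.01 + 2510×2.22×80.0 + 1400×2.22×7.10 = 454140
Σ ṁᵢCp,ᵢ = 2050×2.22 + 2510×2.22 + 1400×2.22 = 13231
T_out = 454140 / 13231 = 34.324 °C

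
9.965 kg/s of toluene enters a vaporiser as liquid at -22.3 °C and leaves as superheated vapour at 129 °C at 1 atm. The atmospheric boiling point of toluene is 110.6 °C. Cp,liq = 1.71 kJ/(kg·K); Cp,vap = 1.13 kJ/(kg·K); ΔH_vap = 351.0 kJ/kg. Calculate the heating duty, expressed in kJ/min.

liquid -22.3→110.6 °C: 227.26 kJ/kg
vaporisation at 110.6 °C: 351 kJ/kg
vapour 110.6→129 °C: 20.792 kJ/kg
Δh = 227.26 + 351 + 20.792 = 599.05 kJ/kg
Q = ṁ·Δh = 9.965 kg/s × 599.05 kJ/kg = 5969.5 kJ/s
|Q| = 5969.5 kW = 358170 kJ/min

Q = 358000 kJ/min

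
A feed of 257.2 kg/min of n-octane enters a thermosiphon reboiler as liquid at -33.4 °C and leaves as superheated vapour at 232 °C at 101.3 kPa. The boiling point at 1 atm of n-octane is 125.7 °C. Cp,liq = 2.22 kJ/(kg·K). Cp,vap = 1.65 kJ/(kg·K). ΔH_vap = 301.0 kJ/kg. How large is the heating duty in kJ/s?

liquid -33.4→125.7 °C: 353.2 kJ/kg
vaporisation at 125.7 °C: 301 kJ/kg
vapour 125.7→232 °C: 175.39 kJ/kg
Δh = 353.2 + 301 + 175.39 = 829.6 kJ/kg
Q = ṁ·Δh = 257.2 kg/min × 829.6 kJ/kg = 213370 kJ/min
|Q| = 3556.2 kW

Q = 3560 kJ/s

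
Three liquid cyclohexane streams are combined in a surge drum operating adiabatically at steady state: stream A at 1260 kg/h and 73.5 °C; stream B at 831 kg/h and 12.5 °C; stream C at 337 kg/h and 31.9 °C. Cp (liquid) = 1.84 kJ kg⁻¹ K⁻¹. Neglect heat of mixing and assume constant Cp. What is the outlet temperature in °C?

No heat crosses the boundary, so H_out = H_in.
Σ ṁᵢCp,ᵢTᵢ = 1260×1.84×73.5 + 831×1.84×12.5 + 337×1.84×31.9 = 209300
Σ ṁᵢCp,ᵢ = 1260×1.84 + 831×1.84 + 337×1.84 = 4467.5
T_out = 209300 / 4467.5 = 46.848 °C

T_out = 46.8 °C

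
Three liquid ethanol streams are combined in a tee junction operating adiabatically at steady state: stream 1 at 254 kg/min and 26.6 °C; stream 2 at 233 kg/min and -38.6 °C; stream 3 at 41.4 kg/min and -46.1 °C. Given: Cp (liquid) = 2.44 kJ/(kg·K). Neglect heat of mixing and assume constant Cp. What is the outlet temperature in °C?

Energy balance with Q = 0: Σ ṁᵢCp,ᵢ(T_out − Tᵢ) = 0
Σ ṁᵢCp,ᵢTᵢ = 254×2.44×26.6 + 233×2.44×-38.6 + 41.4×2.44×-46.1 = -10116
Σ ṁᵢCp,ᵢ = 254×2.44 + 233×2.44 + 41.4×2.44 = 1289.3
T_out = -10116 / 1289.3 = -7.8462 °C

T_out = -7.85 °C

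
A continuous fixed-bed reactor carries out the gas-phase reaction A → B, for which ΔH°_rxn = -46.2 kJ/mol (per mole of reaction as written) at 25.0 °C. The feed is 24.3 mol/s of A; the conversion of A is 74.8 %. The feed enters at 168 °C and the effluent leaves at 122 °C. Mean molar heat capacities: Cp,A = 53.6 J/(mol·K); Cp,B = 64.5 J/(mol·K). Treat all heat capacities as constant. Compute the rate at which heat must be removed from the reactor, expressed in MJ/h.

Extent of reaction ξ = 0.748 × 24.3 = 18.176 mol/s
Reaction term: ξ·ΔH°_rxn = 18.176 × -46.2 = -839.75 kJ/s
Sensible, feed 168→25 °C: -186.25 kJ/s
Outlet flows (mol/s): A 6.1236, B 18.176
Sensible, products 25→122 °C: 145.56 kJ/s
Q = ΔH = -880.45 kJ/s = -880.45 kW
Heat removed = 3169.6 MJ/h

Q_out = 3170 MJ/h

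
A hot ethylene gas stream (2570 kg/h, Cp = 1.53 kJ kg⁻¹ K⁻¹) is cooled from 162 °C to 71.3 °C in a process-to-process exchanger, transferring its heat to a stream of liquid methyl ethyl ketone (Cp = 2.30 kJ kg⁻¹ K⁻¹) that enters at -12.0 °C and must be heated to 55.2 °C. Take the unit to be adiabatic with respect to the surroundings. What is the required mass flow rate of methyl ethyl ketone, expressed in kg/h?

Heat released by hot stream: Q = 2570 × 1.53 × (162 − 71.3) = 356640 kJ/h
Energy balance on cold side (adiabatic exchanger): Q = ṁ_c·Cp_c·(T_c,out − T_c,in)
ṁ_c = 356640 / [2.30 × (55.2 − -12.0)] = 2307.5 kg/h

ṁ_c = 2310 kg/h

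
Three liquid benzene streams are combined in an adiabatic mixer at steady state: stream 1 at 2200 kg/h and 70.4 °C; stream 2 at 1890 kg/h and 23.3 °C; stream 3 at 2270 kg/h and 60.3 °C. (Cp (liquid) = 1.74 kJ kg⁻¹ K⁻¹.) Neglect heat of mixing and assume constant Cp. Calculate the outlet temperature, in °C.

T_out = 52.8 °C

Energy balance with Q = 0: Σ ṁᵢCp,ᵢ(T_out − Tᵢ) = 0
T_out = Σ ṁᵢCp,ᵢTᵢ / Σ ṁᵢCp,ᵢ
      = 584290 / 11066 = 52.798 °C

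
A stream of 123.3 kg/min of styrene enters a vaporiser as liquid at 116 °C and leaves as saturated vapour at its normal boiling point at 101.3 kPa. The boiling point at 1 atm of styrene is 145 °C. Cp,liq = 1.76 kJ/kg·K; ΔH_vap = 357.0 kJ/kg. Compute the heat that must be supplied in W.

liquid 116→145 °C: 51.04 kJ/kg
vaporisation at 145 °C: 357 kJ/kg
Δh = 51.04 + 357 = 408.04 kJ/kg
Q = ṁ·Δh = 123.3 kg/min × 408.04 kJ/kg = 50311 kJ/min
|Q| = 838.52 kW = 838520 W

Q = 839000 W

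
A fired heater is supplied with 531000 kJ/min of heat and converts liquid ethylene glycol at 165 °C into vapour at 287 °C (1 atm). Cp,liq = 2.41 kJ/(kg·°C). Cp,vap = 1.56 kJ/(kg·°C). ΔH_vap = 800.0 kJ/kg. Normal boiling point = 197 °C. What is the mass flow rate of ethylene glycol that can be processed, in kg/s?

Δh = 2.41×(197−165) + 800.0 + 1.56×(287−197) = 1017.5 kJ/kg
Q = 531000 kJ/min = 8850 kJ/s = 8850 kJ/s
ṁ = Q/Δh = 8850 / 1017.5 = 8.6976 kg/s

ṁ = 8.70 kg/s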